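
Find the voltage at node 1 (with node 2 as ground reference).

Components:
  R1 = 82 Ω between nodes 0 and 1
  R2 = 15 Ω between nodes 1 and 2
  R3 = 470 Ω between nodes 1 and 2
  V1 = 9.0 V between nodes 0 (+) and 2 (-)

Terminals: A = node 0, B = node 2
Nodal analysis, taking node 2 as the 0 V reference.
Source V1 fixes V_0 = 9 V.
KCL at each unknown node (sum of currents leaving = 0; resistances in Ω):
  Node 1: (V_1 - 9)/82 + (V_1 - 0)/15 + (V_1 - 0)/470 = 0
Collecting terms: 0.08099 × V_1 = 0.1098  =>  V_1 = 1.355 V
The requested potential is V_1 = 1.355 V.

Final answer: V_1 = 1.355 V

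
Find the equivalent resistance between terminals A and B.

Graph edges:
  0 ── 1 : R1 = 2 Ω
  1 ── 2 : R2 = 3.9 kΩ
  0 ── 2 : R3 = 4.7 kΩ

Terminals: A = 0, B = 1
Reduce the network between node 0 (A) and node 1 (B) by series/parallel combination:
  Rs1 = R3 + R2 (series, joined only at node 2) = 4700 + 3900 = 8600 Ω
  Rp1 = R1 ‖ Rs1 (parallel, both between nodes 0 and 1) = 1/(1/2 + 1/8600) = 2 Ω
R_eq = 2 Ω

Final answer: 2 Ω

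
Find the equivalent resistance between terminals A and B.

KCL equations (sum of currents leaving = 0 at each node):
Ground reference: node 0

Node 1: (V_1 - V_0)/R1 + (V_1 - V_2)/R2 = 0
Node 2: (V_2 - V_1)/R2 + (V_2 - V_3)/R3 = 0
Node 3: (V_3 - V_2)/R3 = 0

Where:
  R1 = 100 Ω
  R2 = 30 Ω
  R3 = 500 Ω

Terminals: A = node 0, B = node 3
Reduce the network between node 0 (A) and node 3 (B) by series/parallel combination:
  Rs1 = R1 + R2 (series, joined only at node 1) = 100 + 30 = 130 Ω
  Rs2 = R3 + Rs1 (series, joined only at node 2) = 500 + 130 = 630 Ω
R_eq = 630 Ω

Final answer: 630 Ω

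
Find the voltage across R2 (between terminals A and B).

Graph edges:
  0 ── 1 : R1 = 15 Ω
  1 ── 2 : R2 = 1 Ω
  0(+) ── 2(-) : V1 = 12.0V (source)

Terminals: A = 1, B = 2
R1 and R2 are in series across V1 (node 0 → node 1 → node 2), and the output A–B is taken across R2, so this is a voltage divider.
Series current: I = V1/(R1 + R2) = 12/(15 + 1) = 12/16 = 0.75 A
V_R2 = I × R2 = V1 × R2/(R1 + R2) = 12 × 1/16 = 0.75 V

Final answer: 0.75 V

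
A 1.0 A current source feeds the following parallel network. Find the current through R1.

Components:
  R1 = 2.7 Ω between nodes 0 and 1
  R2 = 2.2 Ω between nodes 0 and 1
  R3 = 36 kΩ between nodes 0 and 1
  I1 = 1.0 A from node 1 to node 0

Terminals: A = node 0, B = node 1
All resistors sit directly between nodes 0 and 1, so they are in parallel and share one voltage V; the full source current 1 A splits among them.
1/R_par = 1/2.7 + 1/2.2 + 1/36000 = 0.8249 S  =>  R_par = 1.212 Ω
V = I × R_par = 1 × 1.212 = 1.212 V
I_R1 = V/R1 = 1.212/2.7 = 0.449 A

Final answer: 0.449 A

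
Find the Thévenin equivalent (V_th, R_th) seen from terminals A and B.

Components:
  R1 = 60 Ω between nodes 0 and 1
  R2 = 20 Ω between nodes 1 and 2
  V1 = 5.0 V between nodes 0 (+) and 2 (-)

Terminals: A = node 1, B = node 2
Step 1 — V_th is the open-circuit voltage V_A - V_B (nothing connected across the terminals).
Nodal analysis, taking node 2 as the 0 V reference.
Source V1 fixes V_0 = 5 V.
KCL at each unknown node (sum of currents leaving = 0; resistances in Ω):
  Node 1: (V_1 - 5)/60 + (V_1 - 0)/20 = 0
Collecting terms: 0.06667 × V_1 = 0.08333  =>  V_1 = 1.25 V
V_th = V_1 - V_2 = 1.25 - 0 = 1.25 V
Step 2 — R_th: zero the source — replace V1 by a short circuit (node 2 merges into node 0) — and find the resistance seen between A (node 1) and B (node 0).
Reduce the network between node 1 (A) and node 0 (B) by series/parallel combination:
  Rp1 = R1 ‖ R2 (parallel, both between nodes 0 and 1) = 1/(1/60 + 1/20) = 15 Ω
R_th = 15 Ω

Final answer: V_th = 1.25 V, R_th = 15 Ω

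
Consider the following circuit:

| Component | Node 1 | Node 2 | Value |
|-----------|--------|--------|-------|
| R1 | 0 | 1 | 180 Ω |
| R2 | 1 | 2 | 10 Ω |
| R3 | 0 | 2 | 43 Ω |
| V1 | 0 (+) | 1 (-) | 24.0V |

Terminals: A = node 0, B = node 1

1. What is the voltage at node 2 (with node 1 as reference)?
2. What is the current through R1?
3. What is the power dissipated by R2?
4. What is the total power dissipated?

Nodal analysis, taking node 1 as the 0 V reference.
Source V1 fixes V_0 = 24 V.
KCL at each unknown node (sum of currents leaving = 0; resistances in Ω):
  Node 2: (V_2 - 0)/10 + (V_2 - 24)/43 = 0
Collecting terms: 0.1233 × V_2 = 0.5581  =>  V_2 = 4.528 V
Part 1:
  Read off the nodal solution: V_2 = 4.528 V
Part 2:
  I_R1 = (V_0 - V_1)/R1 = (24 - 0)/180 = 0.1333 A
  Magnitude: I_R1 = 0.1333 A
Part 3:
  I_R2 = (V_1 - V_2)/R2 = (0 - 4.528)/10 = -0.4528 A
  P_R2 = I_R2² × R2 = (-0.4528)² × 10 = 2.051 W
Part 4:
  Power in each resistor, P = (ΔV)²/R:
    P_R1 = (24 - 0)²/180 = 3.2 W
    P_R2 = (0 - 4.528)²/10 = 2.051 W
    P_R3 = (24 - 4.528)²/43 = 8.817 W
  P_total = P_R1 + P_R2 + P_R3 = 14.07 W

Final answers:
1. V_2 = 4.528 V
2. I_R1 = 0.1333 A
3. P_R2 = 2.051 W
4. P_total = 14.07 W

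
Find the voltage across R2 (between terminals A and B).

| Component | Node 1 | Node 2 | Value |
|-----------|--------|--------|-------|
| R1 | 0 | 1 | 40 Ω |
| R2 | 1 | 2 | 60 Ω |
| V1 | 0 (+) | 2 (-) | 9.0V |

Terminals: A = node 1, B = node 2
R1 and R2 are in series across V1 (node 0 → node 1 → node 2), and the output A–B is taken across R2, so this is a voltage divider.
Series current: I = V1/(R1 + R2) = 9/(40 + 60) = 9/100 = 0.09 A
V_R2 = I × R2 = V1 × R2/(R1 + R2) = 9 × 60/100 = 5.4 V

Final answer: 5.4 V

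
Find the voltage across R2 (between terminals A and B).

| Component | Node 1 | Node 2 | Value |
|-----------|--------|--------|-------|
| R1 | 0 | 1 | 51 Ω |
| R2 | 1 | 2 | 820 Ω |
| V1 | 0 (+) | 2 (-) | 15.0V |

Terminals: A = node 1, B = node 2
R1 and R2 are in series across V1 (node 0 → node 1 → node 2), and the output A–B is taken across R2, so this is a voltage divider.
Series current: I = V1/(R1 + R2) = 15/(51 + 820) = 15/871 = 0.01722 A
V_R2 = I × R2 = V1 × R2/(R1 + R2) = 15 × 820/871 = 14.12 V

Final answer: 14.12 V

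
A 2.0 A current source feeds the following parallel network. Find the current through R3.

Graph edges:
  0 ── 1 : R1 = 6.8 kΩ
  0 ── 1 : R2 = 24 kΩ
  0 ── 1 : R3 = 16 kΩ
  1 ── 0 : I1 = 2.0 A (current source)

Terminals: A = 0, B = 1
All resistors sit directly between nodes 0 and 1, so they are in parallel and share one voltage V; the full source current 2 A splits among them.
1/R_par = 1/6800 + 1/24000 + 1/16000 = 0.0002512 S  =>  R_par = 3980 Ω
V = I × R_par = 2 × 3980 = 7961 V
I_R3 = V/R3 = 7961/16000 = 0.4976 A

Final answer: 0.4976 A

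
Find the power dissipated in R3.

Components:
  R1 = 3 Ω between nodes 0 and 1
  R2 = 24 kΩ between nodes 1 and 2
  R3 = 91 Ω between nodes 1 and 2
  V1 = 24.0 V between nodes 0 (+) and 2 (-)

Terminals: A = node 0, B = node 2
Nodal analysis, taking node 2 as the 0 V reference.
Source V1 fixes V_0 = 24 V.
KCL at each unknown node (sum of currents leaving = 0; resistances in Ω):
  Node 1: (V_1 - 24)/3 + (V_1 - 0)/24000 + (V_1 - 0)/91 = 0
Collecting terms: 0.3444 × V_1 = 8  =>  V_1 = 23.23 V
I_R3 = (V_1 - V_2)/R3 = (23.23 - 0)/91 = 0.2553 A
P_R3 = I_R3² × R3 = (0.2553)² × 91 = 5.931 W

Final answer: 5.931 W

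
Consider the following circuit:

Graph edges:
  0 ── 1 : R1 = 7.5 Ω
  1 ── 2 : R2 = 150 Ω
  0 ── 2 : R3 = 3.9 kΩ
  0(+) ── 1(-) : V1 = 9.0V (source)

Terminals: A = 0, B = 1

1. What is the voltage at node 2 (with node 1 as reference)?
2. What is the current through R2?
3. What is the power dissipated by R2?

Nodal analysis, taking node 1 as the 0 V reference.
Source V1 fixes V_0 = 9 V.
KCL at each unknown node (sum of currents leaving = 0; resistances in Ω):
  Node 2: (V_2 - 0)/150 + (V_2 - 9)/3900 = 0
Collecting terms: 0.006923 × V_2 = 0.002308  =>  V_2 = 0.3333 V
Part 1:
  Read off the nodal solution: V_2 = 0.3333 V
Part 2:
  I_R2 = (V_1 - V_2)/R2 = (0 - 0.3333)/150 = -0.002222 A
  Magnitude: I_R2 = 0.002222 A
Part 3:
  I_R2 = (V_1 - V_2)/R2 = (0 - 0.3333)/150 = -0.002222 A
  P_R2 = I_R2² × R2 = (-0.002222)² × 150 = 0.0007407 W

Final answers:
1. V_2 = 0.3333 V
2. I_R2 = 0.002222 A
3. P_R2 = 0.0007407 W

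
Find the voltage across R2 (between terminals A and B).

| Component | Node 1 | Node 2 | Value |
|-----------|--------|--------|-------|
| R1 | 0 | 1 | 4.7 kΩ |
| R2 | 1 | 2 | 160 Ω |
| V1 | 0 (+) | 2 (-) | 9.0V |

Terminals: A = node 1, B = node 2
R1 and R2 are in series across V1 (node 0 → node 1 → node 2), and the output A–B is taken across R2, so this is a voltage divider.
Series current: I = V1/(R1 + R2) = 9/(4700 + 160) = 9/4860 = 0.001852 A
V_R2 = I × R2 = V1 × R2/(R1 + R2) = 9 × 160/4860 = 0.2963 V

Final answer: 0.2963 V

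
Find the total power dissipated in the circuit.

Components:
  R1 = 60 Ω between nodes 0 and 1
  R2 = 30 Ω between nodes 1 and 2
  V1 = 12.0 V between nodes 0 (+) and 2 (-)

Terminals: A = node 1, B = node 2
Nodal analysis, taking node 2 as the 0 V reference.
Source V1 fixes V_0 = 12 V.
KCL at each unknown node (sum of currents leaving = 0; resistances in Ω):
  Node 1: (V_1 - 12)/60 + (V_1 - 0)/30 = 0
Collecting terms: 0.05 × V_1 = 0.2  =>  V_1 = 4 V
Power in each resistor, P = (ΔV)²/R:
  P_R1 = (12 - 4)²/60 = 1.067 W
  P_R2 = (4 - 0)²/30 = 0.5333 W
P_total = P_R1 + P_R2 = 1.6 W

Final answer: 1.6 W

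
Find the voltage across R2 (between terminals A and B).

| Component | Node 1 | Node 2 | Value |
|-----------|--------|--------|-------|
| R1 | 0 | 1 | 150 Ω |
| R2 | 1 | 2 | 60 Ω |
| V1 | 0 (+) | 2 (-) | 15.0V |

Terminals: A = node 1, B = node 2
R1 and R2 are in series across V1 (node 0 → node 1 → node 2), and the output A–B is taken across R2, so this is a voltage divider.
Series current: I = V1/(R1 + R2) = 15/(150 + 60) = 15/210 = 0.07143 A
V_R2 = I × R2 = V1 × R2/(R1 + R2) = 15 × 60/210 = 4.286 V

Final answer: 4.286 V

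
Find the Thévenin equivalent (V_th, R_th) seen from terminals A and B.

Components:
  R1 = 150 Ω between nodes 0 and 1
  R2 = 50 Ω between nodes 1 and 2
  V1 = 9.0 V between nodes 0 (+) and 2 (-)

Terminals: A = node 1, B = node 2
Step 1 — V_th is the open-circuit voltage V_A - V_B (nothing connected across the terminals).
Nodal analysis, taking node 2 as the 0 V reference.
Source V1 fixes V_0 = 9 V.
KCL at each unknown node (sum of currents leaving = 0; resistances in Ω):
  Node 1: (V_1 - 9)/150 + (V_1 - 0)/50 = 0
Collecting terms: 0.02667 × V_1 = 0.06  =>  V_1 = 2.25 V
V_th = V_1 - V_2 = 2.25 - 0 = 2.25 V
Step 2 — R_th: zero the source — replace V1 by a short circuit (node 2 merges into node 0) — and find the resistance seen between A (node 1) and B (node 0).
Reduce the network between node 1 (A) and node 0 (B) by series/parallel combination:
  Rp1 = R1 ‖ R2 (parallel, both between nodes 0 and 1) = 1/(1/150 + 1/50) = 37.5 Ω
R_th = 37.5 Ω

Final answer: V_th = 2.25 V, R_th = 37.5 Ω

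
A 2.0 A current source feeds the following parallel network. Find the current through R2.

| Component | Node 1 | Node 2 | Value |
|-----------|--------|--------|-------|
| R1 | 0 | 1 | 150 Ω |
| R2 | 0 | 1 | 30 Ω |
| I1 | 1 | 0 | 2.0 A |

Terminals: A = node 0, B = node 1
All resistors sit directly between nodes 0 and 1, so they are in parallel and share one voltage V; the full source current 2 A splits among them.
1/R_par = 1/150 + 1/30 = 0.04 S  =>  R_par = 25 Ω
V = I × R_par = 2 × 25 = 50 V
I_R2 = V/R2 = 50/30 = 1.667 A

Final answer: 1.667 A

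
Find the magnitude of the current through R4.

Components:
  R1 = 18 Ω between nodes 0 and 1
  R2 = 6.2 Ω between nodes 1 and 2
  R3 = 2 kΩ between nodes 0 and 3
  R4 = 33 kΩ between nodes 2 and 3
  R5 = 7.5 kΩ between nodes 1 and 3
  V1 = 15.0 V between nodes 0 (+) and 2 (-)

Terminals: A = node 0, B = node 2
Nodal analysis, taking node 2 as the 0 V reference.
Source V1 fixes V_0 = 15 V.
KCL at each unknown node (sum of currents leaving = 0; resistances in Ω):
  Node 1: (V_1 - 15)/18 + (V_1 - 0)/6.2 + (V_1 - V_3)/7500 = 0
  Node 3: (V_3 - 15)/2000 + (V_3 - 0)/33000 + (V_3 - V_1)/7500 = 0
Collecting terms (coefficients in siemens):
  0.217·V_1 - 0.0001333·V_3 = 0.8333
  0.0006636·V_3 - 0.0001333·V_1 = 0.0075
Determinant D = (0.217)(0.0006636) - (-0.0001333)(-0.0001333) = 0.000144
V_1 = [(0.8333)(0.0006636) - (-0.0001333)(0.0075)]/D = 3.848 V
V_3 = [(0.217)(0.0075) - (0.8333)(-0.0001333)]/D = 12.07 V
I_R4 = (V_2 - V_3)/R4 = (0 - 12.07)/33000 = -0.0003659 A
|I_R4| = 0.0003659 A

Final answer: |I_R4| = 0.0003659 A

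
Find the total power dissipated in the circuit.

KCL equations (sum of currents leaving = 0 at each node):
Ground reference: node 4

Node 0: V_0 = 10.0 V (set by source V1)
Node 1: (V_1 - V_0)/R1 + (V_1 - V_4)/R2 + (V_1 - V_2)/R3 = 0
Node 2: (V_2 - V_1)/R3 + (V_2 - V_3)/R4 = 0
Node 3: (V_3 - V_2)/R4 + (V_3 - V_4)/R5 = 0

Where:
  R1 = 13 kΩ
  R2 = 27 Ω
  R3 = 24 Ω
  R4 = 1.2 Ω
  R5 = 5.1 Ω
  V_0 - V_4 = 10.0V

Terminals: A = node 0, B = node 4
Nodal analysis, taking node 4 as the 0 V reference.
Source V1 fixes V_0 = 10 V.
KCL at each unknown node (sum of currents leaving = 0; resistances in Ω):
  Node 1: (V_1 - 10)/13000 + (V_1 - 0)/27 + (V_1 - V_2)/24 = 0
  Node 2: (V_2 - V_1)/24 + (V_2 - V_3)/1.2 = 0
  Node 3: (V_3 - V_2)/1.2 + (V_3 - 0)/5.1 = 0
Collecting terms (coefficients in siemens):
  0.07878·V_1 - 0.04167·V_2 = 0.0007692
  0.875·V_2 - 0.04167·V_1 - 0.8333·V_3 = 0
  1.029·V_3 - 0.8333·V_2 = 0
Solving these 3 simultaneous equations (Gaussian elimination) gives:
  V_1 = 0.01097 V, V_2 = 0.002281 V, V_3 = 0.001847 V
Power in each resistor, P = (ΔV)²/R:
  P_R1 = (10 - 0.01097)²/13000 = 0.007675 W
  P_R2 = (0.01097 - 0)²/27 = 0.000004458 W
  P_R3 = (0.01097 - 0.002281)²/24 = 0.000003146 W
  P_R4 = (0.002281 - 0.001847)²/1.2 = 0.0000001573 W
  P_R5 = (0.001847 - 0)²/5.1 = 0.0000006686 W
P_total = P_R1 + P_R2 + P_R3 + P_R4 + P_R5 = 0.007684 W

Final answer: 0.007684 W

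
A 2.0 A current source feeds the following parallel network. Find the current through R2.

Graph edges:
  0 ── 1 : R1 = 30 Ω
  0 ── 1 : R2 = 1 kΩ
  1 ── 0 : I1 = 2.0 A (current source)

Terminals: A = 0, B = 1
All resistors sit directly between nodes 0 and 1, so they are in parallel and share one voltage V; the full source current 2 A splits among them.
1/R_par = 1/30 + 1/1000 = 0.03433 S  =>  R_par = 29.13 Ω
V = I × R_par = 2 × 29.13 = 58.25 V
I_R2 = V/R2 = 58.25/1000 = 0.05825 A

Final answer: 0.05825 A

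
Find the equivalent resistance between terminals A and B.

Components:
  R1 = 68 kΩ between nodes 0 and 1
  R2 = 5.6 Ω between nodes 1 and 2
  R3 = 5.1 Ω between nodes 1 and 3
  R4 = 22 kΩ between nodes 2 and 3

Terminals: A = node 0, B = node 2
Reduce the network between node 0 (A) and node 2 (B) by series/parallel combination:
  Rs1 = R3 + R4 (series, joined only at node 3) = 5.1 + 22000 = 22010 Ω
  Rp1 = R2 ‖ Rs1 (parallel, both between nodes 1 and 2) = 1/(1/5.6 + 1/22010) = 5.599 Ω
  Rs2 = R1 + Rp1 (series, joined only at node 1) = 68000 + 5.599 = 68010 Ω
R_eq = 68.01 kΩ

Final answer: 68.01 kΩ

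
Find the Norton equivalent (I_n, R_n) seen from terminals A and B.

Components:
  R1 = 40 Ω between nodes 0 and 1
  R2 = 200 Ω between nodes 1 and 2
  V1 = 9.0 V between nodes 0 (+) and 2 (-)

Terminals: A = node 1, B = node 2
Find the Thévenin equivalent first; then I_n = V_th/R_th and R_n = R_th.
Step 1 — V_th is the open-circuit voltage V_A - V_B (nothing connected across the terminals).
Nodal analysis, taking node 2 as the 0 V reference.
Source V1 fixes V_0 = 9 V.
KCL at each unknown node (sum of currents leaving = 0; resistances in Ω):
  Node 1: (V_1 - 9)/40 + (V_1 - 0)/200 = 0
Collecting terms: 0.03 × V_1 = 0.225  =>  V_1 = 7.5 V
V_th = V_1 - V_2 = 7.5 - 0 = 7.5 V
Step 2 — R_th: zero the source — replace V1 by a short circuit (node 2 merges into node 0) — and find the resistance seen between A (node 1) and B (node 0).
Reduce the network between node 1 (A) and node 0 (B) by series/parallel combination:
  Rp1 = R1 ‖ R2 (parallel, both between nodes 0 and 1) = 1/(1/40 + 1/200) = 33.33 Ω
R_th = 33.33 Ω
I_n = V_th/R_th = 7.5/33.33 = 0.225 A, and R_n = R_th = 33.33 Ω

Final answer: I_n = 0.225 A, R_n = 33.33 Ω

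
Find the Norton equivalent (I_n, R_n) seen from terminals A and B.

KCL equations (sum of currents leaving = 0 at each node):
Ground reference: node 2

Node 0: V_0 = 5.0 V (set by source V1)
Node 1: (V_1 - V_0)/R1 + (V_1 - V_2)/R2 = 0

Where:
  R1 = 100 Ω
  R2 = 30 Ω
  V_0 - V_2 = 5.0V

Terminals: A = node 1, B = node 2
Find the Thévenin equivalent first; then I_n = V_th/R_th and R_n = R_th.
Step 1 — V_th is the open-circuit voltage V_A - V_B (nothing connected across the terminals).
Nodal analysis, taking node 2 as the 0 V reference.
Source V1 fixes V_0 = 5 V.
KCL at each unknown node (sum of currents leaving = 0; resistances in Ω):
  Node 1: (V_1 - 5)/100 + (V_1 - 0)/30 = 0
Collecting terms: 0.04333 × V_1 = 0.05  =>  V_1 = 1.154 V
V_th = V_1 - V_2 = 1.154 - 0 = 1.154 V
Step 2 — R_th: zero the source — replace V1 by a short circuit (node 2 merges into node 0) — and find the resistance seen between A (node 1) and B (node 0).
Reduce the network between node 1 (A) and node 0 (B) by series/parallel combination:
  Rp1 = R1 ‖ R2 (parallel, both between nodes 0 and 1) = 1/(1/100 + 1/30) = 23.08 Ω
R_th = 23.08 Ω
I_n = V_th/R_th = 1.154/23.08 = 0.05 A, and R_n = R_th = 23.08 Ω

Final answer: I_n = 0.05 A, R_n = 23.08 Ω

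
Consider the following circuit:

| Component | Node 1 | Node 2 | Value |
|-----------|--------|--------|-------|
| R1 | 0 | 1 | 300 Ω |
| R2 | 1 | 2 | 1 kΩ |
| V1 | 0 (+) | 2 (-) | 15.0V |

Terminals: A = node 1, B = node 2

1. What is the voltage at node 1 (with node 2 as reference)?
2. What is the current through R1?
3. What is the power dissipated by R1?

Nodal analysis, taking node 2 as the 0 V reference.
Source V1 fixes V_0 = 15 V.
KCL at each unknown node (sum of currents leaving = 0; resistances in Ω):
  Node 1: (V_1 - 15)/300 + (V_1 - 0)/1000 = 0
Collecting terms: 0.004333 × V_1 = 0.05  =>  V_1 = 11.54 V
Part 1:
  Read off the nodal solution: V_1 = 11.54 V
Part 2:
  I_R1 = (V_0 - V_1)/R1 = (15 - 11.54)/300 = 0.01154 A
  Magnitude: I_R1 = 0.01154 A
Part 3:
  I_R1 = (V_0 - V_1)/R1 = (15 - 11.54)/300 = 0.01154 A
  P_R1 = I_R1² × R1 = (0.01154)² × 300 = 0.03994 W

Final answers:
1. V_1 = 11.54 V
2. I_R1 = 0.01154 A
3. P_R1 = 0.03994 W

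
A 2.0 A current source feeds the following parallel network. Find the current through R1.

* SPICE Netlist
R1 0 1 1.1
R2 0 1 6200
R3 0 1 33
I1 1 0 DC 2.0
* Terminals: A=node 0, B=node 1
All resistors sit directly between nodes 0 and 1, so they are in parallel and share one voltage V; the full source current 2 A splits among them.
1/R_par = 1/1.1 + 1/6200 + 1/33 = 0.9396 S  =>  R_par = 1.064 Ω
V = I × R_par = 2 × 1.064 = 2.129 V
I_R1 = V/R1 = 2.129/1.1 = 1.935 A

Final answer: 1.935 A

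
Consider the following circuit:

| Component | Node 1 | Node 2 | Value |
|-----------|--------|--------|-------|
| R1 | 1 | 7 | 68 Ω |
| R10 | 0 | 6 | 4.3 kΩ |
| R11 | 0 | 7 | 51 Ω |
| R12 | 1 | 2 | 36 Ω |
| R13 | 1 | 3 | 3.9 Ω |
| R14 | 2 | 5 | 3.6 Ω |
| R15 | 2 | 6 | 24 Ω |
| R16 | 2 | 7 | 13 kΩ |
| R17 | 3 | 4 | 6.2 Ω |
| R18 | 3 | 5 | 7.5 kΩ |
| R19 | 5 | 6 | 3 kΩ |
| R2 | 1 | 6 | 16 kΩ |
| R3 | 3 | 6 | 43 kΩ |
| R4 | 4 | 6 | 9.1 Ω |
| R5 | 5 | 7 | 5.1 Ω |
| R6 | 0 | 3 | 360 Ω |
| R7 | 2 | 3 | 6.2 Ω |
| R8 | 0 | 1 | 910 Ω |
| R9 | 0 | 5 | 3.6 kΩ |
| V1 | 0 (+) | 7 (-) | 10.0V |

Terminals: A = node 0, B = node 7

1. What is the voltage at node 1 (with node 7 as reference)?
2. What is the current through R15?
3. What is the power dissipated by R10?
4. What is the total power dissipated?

Nodal analysis, taking node 7 as the 0 V reference.
Source V1 fixes V_0 = 10 V.
KCL at each unknown node (sum of currents leaving = 0; resistances in Ω):
  Node 1: (V_1 - 0)/68 + (V_1 - V_6)/16000 + (V_1 - 10)/910 + (V_1 - V_2)/36 + (V_1 - V_3)/3.9 = 0
  Node 2: (V_2 - V_3)/6.2 + (V_2 - V_1)/36 + (V_2 - V_5)/3.6 + (V_2 - V_6)/24 + (V_2 - 0)/13000 = 0
  Node 3: (V_3 - V_6)/43000 + (V_3 - 10)/360 + (V_3 - V_2)/6.2 + (V_3 - V_1)/3.9 + (V_3 - V_4)/6.2 + (V_3 - V_5)/7500 = 0
  Node 4: (V_4 - V_6)/9.1 + (V_4 - V_3)/6.2 = 0
  Node 5: (V_5 - 0)/5.1 + (V_5 - 10)/3600 + (V_5 - V_2)/3.6 + (V_5 - V_3)/7500 + (V_5 - V_6)/3000 = 0
  Node 6: (V_6 - V_1)/16000 + (V_6 - V_3)/43000 + (V_6 - V_4)/9.1 + (V_6 - 10)/4300 + (V_6 - V_2)/24 + (V_6 - V_5)/3000 = 0
Collecting terms (coefficients in siemens):
  0.3001·V_1 - 0.02778·V_2 - 0.2564·V_3 - 0.0000625·V_6 = 0.01099
  0.5086·V_2 - 0.02778·V_1 - 0.1613·V_3 - 0.2778·V_5 - 0.04167·V_6 = 0
  0.5819·V_3 - 0.2564·V_1 - 0.1613·V_2 - 0.1613·V_4 - 0.0001333·V_5 - 0.00002326·V_6 = 0.02778
  0.2712·V_4 - 0.1613·V_3 - 0.1099·V_6 = 0
  0.4746·V_5 - 0.2778·V_2 - 0.0001333·V_3 - 0.0003333·V_6 = 0.002778
  0.1522·V_6 - 0.0000625·V_1 - 0.04167·V_2 - 0.00002326·V_3 - 0.1099·V_4 - 0.0003333·V_5 = 0.002326
Solving these 6 simultaneous equations (Gaussian elimination) gives:
  V_1 = 0.4455 V, V_2 = 0.2979 V, V_3 = 0.4461 V, V_4 = 0.4309 V
  V_5 = 0.1807 V, V_6 = 0.4086 V
Part 1:
  Read off the nodal solution: V_1 = 0.4455 V
Part 2:
  I_R15 = (V_2 - V_6)/R15 = (0.2979 - 0.4086)/24 = -0.00461 A
  Magnitude: I_R15 = 0.00461 A
Part 3:
  I_R10 = (V_0 - V_6)/R10 = (10 - 0.4086)/4300 = 0.002231 A
  P_R10 = I_R10² × R10 = (0.002231)² × 4300 = 0.02139 W
Part 4:
  Power in each resistor, P = (ΔV)²/R:
    P_R1 = (0.4455 - 0)²/68 = 0.002919 W
    P_R2 = (0.4455 - 0.4086)²/16000 = 0.0000000852 W
    P_R3 = (0.4461 - 0.4086)²/43000 = 0.00000003274 W
    P_R4 = (0.4309 - 0.4086)²/9.1 = 0.00005472 W
    P_R5 = (0.1807 - 0)²/5.1 = 0.006399 W
    P_R6 = (10 - 0.4461)²/360 = 0.2535 W
    P_R7 = (0.2979 - 0.4461)²/6.2 = 0.003541 W
    P_R8 = (10 - 0.4455)²/910 = 0.1003 W
    P_R9 = (10 - 0.1807)²/3600 = 0.02678 W
    P_R10 = (10 - 0.4086)²/4300 = 0.02139 W
    P_R11 = (10 - 0)²/51 = 1.961 W
    P_R12 = (0.4455 - 0.2979)²/36 = 0.0006048 W
    P_R13 = (0.4455 - 0.4461)²/3.9 = 0.00000009177 W
    P_R14 = (0.2979 - 0.1807)²/3.6 = 0.003822 W
    P_R15 = (0.2979 - 0.4086)²/24 = 0.0005101 W
    P_R16 = (0.2979 - 0)²/13000 = 0.000006829 W
    P_R17 = (0.4461 - 0.4309)²/6.2 = 0.00003728 W
    P_R18 = (0.4461 - 0.1807)²/7500 = 0.000009396 W
    P_R19 = (0.1807 - 0.4086)²/3000 = 0.00001732 W
  P_total = P_R1 + P_R2 + P_R3 + P_R4 + P_R5 + P_R6 + P_R7 + P_R8 + P_R9 + P_R10 + P_R11 + P_R12 + P_R13 + P_R14 + P_R15 + P_R16 + P_R17 + P_R18 + P_R19 = 2.381 W

Final answers:
1. V_1 = 0.4455 V
2. I_R15 = 0.00461 A
3. P_R10 = 0.02139 W
4. P_total = 2.381 W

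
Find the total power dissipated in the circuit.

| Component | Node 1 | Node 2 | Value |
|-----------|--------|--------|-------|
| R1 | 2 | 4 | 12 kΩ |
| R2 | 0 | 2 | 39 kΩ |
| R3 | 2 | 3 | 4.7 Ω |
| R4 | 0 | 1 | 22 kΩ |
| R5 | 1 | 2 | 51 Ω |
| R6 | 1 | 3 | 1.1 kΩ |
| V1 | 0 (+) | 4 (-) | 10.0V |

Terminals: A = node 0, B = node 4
Nodal analysis, taking node 4 as the 0 V reference.
Source V1 fixes V_0 = 10 V.
KCL at each unknown node (sum of currents leaving = 0; resistances in Ω):
  Node 1: (V_1 - 10)/22000 + (V_1 - V_2)/51 + (V_1 - V_3)/1100 = 0
  Node 2: (V_2 - 0)/12000 + (V_2 - 10)/39000 + (V_2 - V_3)/4.7 + (V_2 - V_1)/51 = 0
  Node 3: (V_3 - V_2)/4.7 + (V_3 - V_1)/1100 = 0
Collecting terms (coefficients in siemens):
  0.02056·V_1 - 0.01961·V_2 - 0.0009091·V_3 = 0.0004545
  0.2325·V_2 - 0.01961·V_1 - 0.2128·V_3 = 0.0002564
  0.2137·V_3 - 0.0009091·V_1 - 0.2128·V_2 = 0
Solving these 3 simultaneous equations (Gaussian elimination) gives:
  V_1 = 4.612 V, V_2 = 4.6 V, V_3 = 4.6 V
Power in each resistor, P = (ΔV)²/R:
  P_R1 = (4.6 - 0)²/12000 = 0.001764 W
  P_R2 = (10 - 4.6)²/39000 = 0.0007476 W
  P_R3 = (4.6 - 4.6)²/4.7 = 0.0000000005489 W
  P_R4 = (10 - 4.612)²/22000 = 0.001319 W
  P_R5 = (4.612 - 4.6)²/51 = 0.000002795 W
  P_R6 = (4.612 - 4.6)²/1100 = 0.0000001285 W
P_total = P_R1 + P_R2 + P_R3 + P_R4 + P_R5 + P_R6 = 0.003834 W

Final answer: 0.003834 W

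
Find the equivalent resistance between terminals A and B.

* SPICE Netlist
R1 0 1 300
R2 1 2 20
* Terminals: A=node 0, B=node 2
Reduce the network between node 0 (A) and node 2 (B) by series/parallel combination:
  Rs1 = R1 + R2 (series, joined only at node 1) = 300 + 20 = 320 Ω
R_eq = 320 Ω

Final answer: 320 Ω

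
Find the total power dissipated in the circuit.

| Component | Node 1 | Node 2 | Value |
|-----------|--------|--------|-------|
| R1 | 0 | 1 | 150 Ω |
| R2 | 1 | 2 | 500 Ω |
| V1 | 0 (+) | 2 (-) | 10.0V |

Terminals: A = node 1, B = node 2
Nodal analysis, taking node 2 as the 0 V reference.
Source V1 fixes V_0 = 10 V.
KCL at each unknown node (sum of currents leaving = 0; resistances in Ω):
  Node 1: (V_1 - 10)/150 + (V_1 - 0)/500 = 0
Collecting terms: 0.008667 × V_1 = 0.06667  =>  V_1 = 7.692 V
Power in each resistor, P = (ΔV)²/R:
  P_R1 = (10 - 7.692)²/150 = 0.0355 W
  P_R2 = (7.692 - 0)²/500 = 0.1183 W
P_total = P_R1 + P_R2 = 0.1538 W

Final answer: 0.1538 W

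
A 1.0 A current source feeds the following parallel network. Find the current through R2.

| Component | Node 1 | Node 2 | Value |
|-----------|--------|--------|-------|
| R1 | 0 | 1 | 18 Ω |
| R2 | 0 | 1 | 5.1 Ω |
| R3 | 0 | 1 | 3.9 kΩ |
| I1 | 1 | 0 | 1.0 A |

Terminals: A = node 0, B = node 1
All resistors sit directly between nodes 0 and 1, so they are in parallel and share one voltage V; the full source current 1 A splits among them.
1/R_par = 1/18 + 1/5.1 + 1/3900 = 0.2519 S  =>  R_par = 3.97 Ω
V = I × R_par = 1 × 3.97 = 3.97 V
I_R2 = V/R2 = 3.97/5.1 = 0.7784 A

Final answer: 0.7784 A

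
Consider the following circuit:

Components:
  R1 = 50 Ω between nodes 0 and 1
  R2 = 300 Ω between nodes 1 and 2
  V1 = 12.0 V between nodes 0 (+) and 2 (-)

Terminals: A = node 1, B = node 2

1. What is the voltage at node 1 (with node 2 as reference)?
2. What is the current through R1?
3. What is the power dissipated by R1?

Nodal analysis, taking node 2 as the 0 V reference.
Source V1 fixes V_0 = 12 V.
KCL at each unknown node (sum of currents leaving = 0; resistances in Ω):
  Node 1: (V_1 - 12)/50 + (V_1 - 0)/300 = 0
Collecting terms: 0.02333 × V_1 = 0.24  =>  V_1 = 10.29 V
Part 1:
  Read off the nodal solution: V_1 = 10.29 V
Part 2:
  I_R1 = (V_0 - V_1)/R1 = (12 - 10.29)/50 = 0.03429 A
  Magnitude: I_R1 = 0.03429 A
Part 3:
  I_R1 = (V_0 - V_1)/R1 = (12 - 10.29)/50 = 0.03429 A
  P_R1 = I_R1² × R1 = (0.03429)² × 50 = 0.05878 W

Final answers:
1. V_1 = 10.29 V
2. I_R1 = 0.03429 A
3. P_R1 = 0.05878 W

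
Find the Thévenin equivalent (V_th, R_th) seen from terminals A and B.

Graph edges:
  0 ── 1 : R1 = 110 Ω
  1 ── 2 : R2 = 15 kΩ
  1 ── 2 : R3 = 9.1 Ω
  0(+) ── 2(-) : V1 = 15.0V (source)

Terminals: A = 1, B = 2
Step 1 — V_th is the open-circuit voltage V_A - V_B (nothing connected across the terminals).
Nodal analysis, taking node 2 as the 0 V reference.
Source V1 fixes V_0 = 15 V.
KCL at each unknown node (sum of currents leaving = 0; resistances in Ω):
  Node 1: (V_1 - 15)/110 + (V_1 - 0)/15000 + (V_1 - 0)/9.1 = 0
Collecting terms: 0.119 × V_1 = 0.1364  =>  V_1 = 1.145 V
V_th = V_1 - V_2 = 1.145 - 0 = 1.145 V
Step 2 — R_th: zero the source — replace V1 by a short circuit (node 2 merges into node 0) — and find the resistance seen between A (node 1) and B (node 0).
Reduce the network between node 1 (A) and node 0 (B) by series/parallel combination:
  Rp1 = R1 ‖ R2 ‖ R3 (parallel, all between nodes 0 and 1) = 1/(1/110 + 1/15000 + 1/9.1) = 8.4 Ω
R_th = 8.4 Ω

Final answer: V_th = 1.145 V, R_th = 8.4 Ω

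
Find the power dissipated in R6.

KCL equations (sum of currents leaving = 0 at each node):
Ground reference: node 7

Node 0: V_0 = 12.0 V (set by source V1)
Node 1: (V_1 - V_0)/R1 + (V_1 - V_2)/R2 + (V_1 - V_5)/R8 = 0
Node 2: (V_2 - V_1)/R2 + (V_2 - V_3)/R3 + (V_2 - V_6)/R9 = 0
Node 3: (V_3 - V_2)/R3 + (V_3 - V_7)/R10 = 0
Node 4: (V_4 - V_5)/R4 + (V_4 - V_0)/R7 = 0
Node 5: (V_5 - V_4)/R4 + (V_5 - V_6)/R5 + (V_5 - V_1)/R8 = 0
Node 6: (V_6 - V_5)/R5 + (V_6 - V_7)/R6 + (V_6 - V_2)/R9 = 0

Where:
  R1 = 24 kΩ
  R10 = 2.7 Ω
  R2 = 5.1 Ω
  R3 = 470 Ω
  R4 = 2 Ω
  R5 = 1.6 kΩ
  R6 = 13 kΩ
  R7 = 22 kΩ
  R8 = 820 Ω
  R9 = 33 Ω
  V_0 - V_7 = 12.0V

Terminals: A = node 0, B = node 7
Nodal analysis, taking node 7 as the 0 V reference.
Source V1 fixes V_0 = 12 V.
KCL at each unknown node (sum of currents leaving = 0; resistances in Ω):
  Node 1: (V_1 - 12)/24000 + (V_1 - V_2)/5.1 + (V_1 - V_5)/820 = 0
  Node 2: (V_2 - V_1)/5.1 + (V_2 - V_3)/470 + (V_2 - V_6)/33 = 0
  Node 3: (V_3 - V_2)/470 + (V_3 - 0)/2.7 = 0
  Node 4: (V_4 - V_5)/2 + (V_4 - 12)/22000 = 0
  Node 5: (V_5 - V_4)/2 + (V_5 - V_6)/1600 + (V_5 - V_1)/820 = 0
  Node 6: (V_6 - V_5)/1600 + (V_6 - 0)/13000 + (V_6 - V_2)/33 = 0
Collecting terms (coefficients in siemens):
  0.1973·V_1 - 0.1961·V_2 - 0.00122·V_5 = 0.0005
  0.2285·V_2 - 0.1961·V_1 - 0.002128·V_3 - 0.0303·V_6 = 0
  0.3725·V_3 - 0.002128·V_2 = 0
  0.5·V_4 - 0.5·V_5 = 0.0005455
  0.5018·V_5 - 0.00122·V_1 - 0.5·V_4 - 0.000625·V_6 = 0
  0.031·V_6 - 0.0303·V_2 - 0.000625·V_5 = 0
Solving these 6 simultaneous equations (Gaussian elimination) gives:
  V_1 = 0.4569 V, V_2 = 0.4528 V, V_3 = 0.002586 V, V_4 = 0.7357 V
  V_5 = 0.7346 V, V_6 = 0.4573 V
I_R6 = (V_6 - V_7)/R6 = (0.4573 - 0)/13000 = 0.00003518 A
P_R6 = I_R6² × R6 = (0.00003518)² × 13000 = 0.00001609 W

Final answer: 1.609e-05 W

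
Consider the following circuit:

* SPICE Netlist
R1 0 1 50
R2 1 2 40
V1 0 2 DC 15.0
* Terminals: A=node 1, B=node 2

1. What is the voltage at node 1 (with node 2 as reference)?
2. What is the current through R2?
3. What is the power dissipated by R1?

Nodal analysis, taking node 2 as the 0 V reference.
Source V1 fixes V_0 = 15 V.
KCL at each unknown node (sum of currents leaving = 0; resistances in Ω):
  Node 1: (V_1 - 15)/50 + (V_1 - 0)/40 = 0
Collecting terms: 0.045 × V_1 = 0.3  =>  V_1 = 6.667 V
Part 1:
  Read off the nodal solution: V_1 = 6.667 V
Part 2:
  I_R2 = (V_1 - V_2)/R2 = (6.667 - 0)/40 = 0.1667 A
  Magnitude: I_R2 = 0.1667 A
Part 3:
  I_R1 = (V_0 - V_1)/R1 = (15 - 6.667)/50 = 0.1667 A
  P_R1 = I_R1² × R1 = (0.1667)² × 50 = 1.389 W

Final answers:
1. V_1 = 6.667 V
2. I_R2 = 0.1667 A
3. P_R1 = 1.389 W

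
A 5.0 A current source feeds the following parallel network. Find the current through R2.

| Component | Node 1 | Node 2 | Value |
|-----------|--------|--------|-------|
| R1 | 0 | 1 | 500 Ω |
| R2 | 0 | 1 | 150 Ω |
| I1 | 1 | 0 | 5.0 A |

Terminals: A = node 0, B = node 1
All resistors sit directly between nodes 0 and 1, so they are in parallel and share one voltage V; the full source current 5 A splits among them.
1/R_par = 1/500 + 1/150 = 0.008667 S  =>  R_par = 115.4 Ω
V = I × R_par = 5 × 115.4 = 576.9 V
I_R2 = V/R2 = 576.9/150 = 3.846 A

Final answer: 3.846 A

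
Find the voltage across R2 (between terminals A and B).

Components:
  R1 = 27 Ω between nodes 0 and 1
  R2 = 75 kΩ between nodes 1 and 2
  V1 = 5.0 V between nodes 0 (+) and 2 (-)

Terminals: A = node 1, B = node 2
R1 and R2 are in series across V1 (node 0 → node 1 → node 2), and the output A–B is taken across R2, so this is a voltage divider.
Series current: I = V1/(R1 + R2) = 5/(27 + 75000) = 5/75030 = 0.00006664 A
V_R2 = I × R2 = V1 × R2/(R1 + R2) = 5 × 75000/75030 = 4.998 V

Final answer: 4.998 V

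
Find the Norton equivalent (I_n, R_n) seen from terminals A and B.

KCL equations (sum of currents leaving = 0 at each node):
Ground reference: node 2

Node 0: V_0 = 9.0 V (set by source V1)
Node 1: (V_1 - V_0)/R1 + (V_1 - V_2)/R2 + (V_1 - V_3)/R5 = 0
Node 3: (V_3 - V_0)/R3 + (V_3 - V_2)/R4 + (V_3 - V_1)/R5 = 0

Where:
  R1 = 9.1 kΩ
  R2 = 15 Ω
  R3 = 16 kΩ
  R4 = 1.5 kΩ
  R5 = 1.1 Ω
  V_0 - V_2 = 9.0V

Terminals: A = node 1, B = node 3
Find the Thévenin equivalent first; then I_n = V_th/R_th and R_n = R_th.
Step 1 — V_th is the open-circuit voltage V_A - V_B (nothing connected across the terminals).
Nodal analysis, taking node 2 as the 0 V reference.
Source V1 fixes V_0 = 9 V.
KCL at each unknown node (sum of currents leaving = 0; resistances in Ω):
  Node 1: (V_1 - 9)/9100 + (V_1 - 0)/15 + (V_1 - V_3)/1.1 = 0
  Node 3: (V_3 - 9)/16000 + (V_3 - 0)/1500 + (V_3 - V_1)/1.1 = 0
Collecting terms (coefficients in siemens):
  0.9759·V_1 - 0.9091·V_3 = 0.000989
  0.9098·V_3 - 0.9091·V_1 = 0.0005625
Determinant D = (0.9759)(0.9098) - (-0.9091)(-0.9091) = 0.06142
V_1 = [(0.000989)(0.9098) - (-0.9091)(0.0005625)]/D = 0.02298 V
V_3 = [(0.9759)(0.0005625) - (0.000989)(-0.9091)]/D = 0.02358 V
V_th = V_1 - V_3 = 0.02298 - 0.02358 = -0.0005998 V
Step 2 — R_th: zero the source — replace V1 by a short circuit (node 2 merges into node 0) — and find the resistance seen between A (node 1) and B (node 3).
Reduce the network between node 1 (A) and node 3 (B) by series/parallel combination:
  Rp1 = R1 ‖ R2 (parallel, both between nodes 0 and 1) = 1/(1/9100 + 1/15) = 14.98 Ω
  Rp2 = R3 ‖ R4 (parallel, both between nodes 0 and 3) = 1/(1/16000 + 1/1500) = 1371 Ω
  Rs1 = Rp1 + Rp2 (series, joined only at node 0) = 14.98 + 1371 = 1386 Ω
  Rp3 = R5 ‖ Rs1 (parallel, both between nodes 1 and 3) = 1/(1/1.1 + 1/1386) = 1.099 Ω
R_th = 1.099 Ω
I_n = V_th/R_th = -0.0005998/1.099 = -0.0005457 A, and R_n = R_th = 1.099 Ω

Final answer: I_n = -0.0005457 A, R_n = 1.099 Ω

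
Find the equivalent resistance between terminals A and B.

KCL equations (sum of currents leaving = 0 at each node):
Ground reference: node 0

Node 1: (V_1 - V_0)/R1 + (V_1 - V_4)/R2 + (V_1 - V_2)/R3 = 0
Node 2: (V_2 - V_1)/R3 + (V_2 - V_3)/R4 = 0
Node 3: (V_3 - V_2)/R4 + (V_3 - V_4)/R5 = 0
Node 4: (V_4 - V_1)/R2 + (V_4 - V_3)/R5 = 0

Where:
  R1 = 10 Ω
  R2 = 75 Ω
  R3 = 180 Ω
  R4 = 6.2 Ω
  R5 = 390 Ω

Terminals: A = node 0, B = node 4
Reduce the network between node 0 (A) and node 4 (B) by series/parallel combination:
  Rs1 = R3 + R4 (series, joined only at node 2) = 180 + 6.2 = 186.2 Ω
  Rs2 = R5 + Rs1 (series, joined only at node 3) = 390 + 186.2 = 576.2 Ω
  Rp1 = R2 ‖ Rs2 (parallel, both between nodes 1 and 4) = 1/(1/75 + 1/576.2) = 66.36 Ω
  Rs3 = R1 + Rp1 (series, joined only at node 1) = 10 + 66.36 = 76.36 Ω
R_eq = 76.36 Ω

Final answer: 76.36 Ω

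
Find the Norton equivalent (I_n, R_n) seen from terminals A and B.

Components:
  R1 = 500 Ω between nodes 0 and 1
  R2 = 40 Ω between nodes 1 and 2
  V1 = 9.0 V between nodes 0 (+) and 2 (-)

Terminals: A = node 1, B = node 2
Find the Thévenin equivalent first; then I_n = V_th/R_th and R_n = R_th.
Step 1 — V_th is the open-circuit voltage V_A - V_B (nothing connected across the terminals).
Nodal analysis, taking node 2 as the 0 V reference.
Source V1 fixes V_0 = 9 V.
KCL at each unknown node (sum of currents leaving = 0; resistances in Ω):
  Node 1: (V_1 - 9)/500 + (V_1 - 0)/40 = 0
Collecting terms: 0.027 × V_1 = 0.018  =>  V_1 = 0.6667 V
V_th = V_1 - V_2 = 0.6667 - 0 = 0.6667 V
Step 2 — R_th: zero the source — replace V1 by a short circuit (node 2 merges into node 0) — and find the resistance seen between A (node 1) and B (node 0).
Reduce the network between node 1 (A) and node 0 (B) by series/parallel combination:
  Rp1 = R1 ‖ R2 (parallel, both between nodes 0 and 1) = 1/(1/500 + 1/40) = 37.04 Ω
R_th = 37.04 Ω
I_n = V_th/R_th = 0.6667/37.04 = 0.018 A, and R_n = R_th = 37.04 Ω

Final answer: I_n = 0.018 A, R_n = 37.04 Ω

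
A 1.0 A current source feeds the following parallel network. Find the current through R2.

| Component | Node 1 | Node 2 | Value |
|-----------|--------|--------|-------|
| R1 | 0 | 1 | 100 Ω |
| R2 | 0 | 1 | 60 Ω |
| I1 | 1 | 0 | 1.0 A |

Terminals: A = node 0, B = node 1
All resistors sit directly between nodes 0 and 1, so they are in parallel and share one voltage V; the full source current 1 A splits among them.
1/R_par = 1/100 + 1/60 = 0.02667 S  =>  R_par = 37.5 Ω
V = I × R_par = 1 × 37.5 = 37.5 V
I_R2 = V/R2 = 37.5/60 = 0.625 A

Final answer: 0.625 A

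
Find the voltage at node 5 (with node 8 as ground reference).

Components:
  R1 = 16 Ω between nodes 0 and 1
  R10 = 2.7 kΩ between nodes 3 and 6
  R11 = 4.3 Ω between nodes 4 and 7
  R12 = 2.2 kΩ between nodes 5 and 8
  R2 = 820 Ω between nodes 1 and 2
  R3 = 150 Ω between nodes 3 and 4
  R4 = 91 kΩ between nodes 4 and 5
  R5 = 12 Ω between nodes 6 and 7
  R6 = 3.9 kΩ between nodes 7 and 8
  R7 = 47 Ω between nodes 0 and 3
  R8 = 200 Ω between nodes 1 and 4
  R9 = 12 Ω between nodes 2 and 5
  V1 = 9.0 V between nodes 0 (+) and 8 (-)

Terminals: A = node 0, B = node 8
Nodal analysis, taking node 8 as the 0 V reference.
Source V1 fixes V_0 = 9 V.
KCL at each unknown node (sum of currents leaving = 0; resistances in Ω):
  Node 1: (V_1 - 9)/16 + (V_1 - V_2)/820 + (V_1 - V_4)/200 = 0
  Node 2: (V_2 - V_1)/820 + (V_2 - V_5)/12 = 0
  Node 3: (V_3 - V_4)/150 + (V_3 - 9)/47 + (V_3 - V_6)/2700 = 0
  Node 4: (V_4 - V_3)/150 + (V_4 - V_5)/91000 + (V_4 - V_1)/200 + (V_4 - V_7)/4.3 = 0
  Node 5: (V_5 - V_4)/91000 + (V_5 - V_2)/12 + (V_5 - 0)/2200 = 0
  Node 6: (V_6 - V_7)/12 + (V_6 - V_3)/2700 = 0
  Node 7: (V_7 - V_6)/12 + (V_7 - 0)/3900 + (V_7 - V_4)/4.3 = 0
Collecting terms (coefficients in siemens):
  0.06872·V_1 - 0.00122·V_2 - 0.005·V_4 = 0.5625
  0.08455·V_2 - 0.00122·V_1 - 0.08333·V_5 = 0
  0.02831·V_3 - 0.006667·V_4 - 0.0003704·V_6 = 0.1915
  0.2442·V_4 - 0.005·V_1 - 0.006667·V_3 - 0.00001099·V_5 - 0.2326·V_7 = 0
  0.0838·V_5 - 0.08333·V_2 - 0.00001099·V_4 = 0
  0.0837·V_6 - 0.0003704·V_3 - 0.08333·V_7 = 0
  0.3161·V_7 - 0.2326·V_4 - 0.08333·V_6 = 0
Solving these 7 simultaneous equations (Gaussian elimination) gives:
  V_1 = 8.938 V, V_2 = 6.535 V, V_3 = 8.938 V, V_4 = 8.75 V
  V_5 = 6.5 V, V_6 = 8.741 V, V_7 = 8.741 V
The requested potential is V_5 = 6.5 V.

Final answer: V_5 = 6.5 V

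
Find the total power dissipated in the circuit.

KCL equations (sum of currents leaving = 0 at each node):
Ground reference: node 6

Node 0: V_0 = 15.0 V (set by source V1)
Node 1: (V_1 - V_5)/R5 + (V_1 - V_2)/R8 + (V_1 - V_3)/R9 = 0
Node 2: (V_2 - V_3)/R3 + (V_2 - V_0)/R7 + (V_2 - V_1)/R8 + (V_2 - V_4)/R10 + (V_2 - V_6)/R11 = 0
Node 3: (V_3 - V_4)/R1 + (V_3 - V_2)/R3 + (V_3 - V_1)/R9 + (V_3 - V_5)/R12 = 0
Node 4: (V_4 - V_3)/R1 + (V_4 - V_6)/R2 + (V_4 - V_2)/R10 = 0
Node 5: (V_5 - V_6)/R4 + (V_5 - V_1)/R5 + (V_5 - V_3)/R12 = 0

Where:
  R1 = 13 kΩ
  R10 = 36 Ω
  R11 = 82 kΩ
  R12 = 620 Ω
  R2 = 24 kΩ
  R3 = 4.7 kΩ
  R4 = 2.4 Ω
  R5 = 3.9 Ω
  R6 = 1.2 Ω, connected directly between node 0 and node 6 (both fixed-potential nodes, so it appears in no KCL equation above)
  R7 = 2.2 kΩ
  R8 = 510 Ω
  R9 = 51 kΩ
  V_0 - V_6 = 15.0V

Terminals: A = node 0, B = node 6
Nodal analysis, taking node 6 as the 0 V reference.
Source V1 fixes V_0 = 15 V.
KCL at each unknown node (sum of currents leaving = 0; resistances in Ω):
  Node 1: (V_1 - V_5)/3.9 + (V_1 - V_2)/510 + (V_1 - V_3)/51000 = 0
  Node 2: (V_2 - V_3)/4700 + (V_2 - 15)/2200 + (V_2 - V_1)/510 + (V_2 - V_4)/36 + (V_2 - 0)/82000 = 0
  Node 3: (V_3 - V_4)/13000 + (V_3 - V_2)/4700 + (V_3 - V_1)/51000 + (V_3 - V_5)/620 = 0
  Node 4: (V_4 - V_3)/13000 + (V_4 - 0)/24000 + (V_4 - V_2)/36 = 0
  Node 5: (V_5 - 0)/2.4 + (V_5 - V_1)/3.9 + (V_5 - V_3)/620 = 0
Collecting terms (coefficients in siemens):
  0.2584·V_1 - 0.001961·V_2 - 0.00001961·V_3 - 0.2564·V_5 = 0
  0.03042·V_2 - 0.001961·V_1 - 0.0002128·V_3 - 0.02778·V_4 = 0.006818
  0.001922·V_3 - 0.00001961·V_1 - 0.0002128·V_2 - 0.00007692·V_4 - 0.001613·V_5 = 0
  0.0279·V_4 - 0.02778·V_2 - 0.00007692·V_3 = 0
  0.6747·V_5 - 0.2564·V_1 - 0.001613·V_3 = 0
Solving these 5 simultaneous equations (Gaussian elimination) gives:
  V_1 = 0.03244 V, V_2 = 2.536 V, V_3 = 0.3933 V, V_4 = 2.526 V
  V_5 = 0.01327 V
Power in each resistor, P = (ΔV)²/R:
  P_R1 = (0.3933 - 2.526)²/13000 = 0.00035 W
  P_R2 = (2.526 - 0)²/24000 = 0.000266 W
  P_R3 = (2.536 - 0.3933)²/4700 = 0.000977 W
  P_R4 = (0.01327 - 0)²/2.4 = 0.00007337 W
  P_R5 = (0.03244 - 0.01327)²/3.9 = 0.00009426 W
  P_R6 = (15 - 0)²/1.2 = 187.5 W
  P_R7 = (15 - 2.536)²/2200 = 0.07061 W
  P_R8 = (0.03244 - 2.536)²/510 = 0.01229 W
  P_R9 = (0.03244 - 0.3933)²/51000 = 0.000002553 W
  P_R10 = (2.536 - 2.526)²/36 = 0.000002612 W
  P_R11 = (2.536 - 0)²/82000 = 0.00007844 W
  P_R12 = (0.3933 - 0.01327)²/620 = 0.0002329 W
P_total = P_R1 + P_R2 + P_R3 + P_R4 + P_R5 + P_R6 + P_R7 + P_R8 + P_R9 + P_R10 + P_R11 + P_R12 = 187.6 W

Final answer: 187.6 W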